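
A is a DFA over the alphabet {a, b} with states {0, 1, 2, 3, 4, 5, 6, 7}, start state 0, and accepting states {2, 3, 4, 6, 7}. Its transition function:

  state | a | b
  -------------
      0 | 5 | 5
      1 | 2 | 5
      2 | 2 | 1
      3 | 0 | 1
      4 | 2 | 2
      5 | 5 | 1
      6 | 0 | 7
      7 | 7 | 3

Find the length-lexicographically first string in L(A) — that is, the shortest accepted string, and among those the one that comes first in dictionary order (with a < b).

aba

A breadth-first search from 0 reaches an accepting state first via the path 0 → 5 → 1 → 2 on input aba.
No string of length < 3 is accepted (BFS exhausts all shorter strings without reaching an accepting state), and aba is the lexicographically least accepting string of length 3.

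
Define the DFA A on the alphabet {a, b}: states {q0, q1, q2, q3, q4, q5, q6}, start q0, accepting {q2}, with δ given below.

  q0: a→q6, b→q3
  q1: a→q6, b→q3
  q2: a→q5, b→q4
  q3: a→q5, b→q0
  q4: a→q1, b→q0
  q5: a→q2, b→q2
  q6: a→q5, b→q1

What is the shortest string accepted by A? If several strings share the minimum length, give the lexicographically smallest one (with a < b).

A breadth-first search from q0 reaches an accepting state first via the path q0 → q6 → q5 → q2 on input aaa.
No string of length < 3 is accepted (BFS exhausts all shorter strings without reaching an accepting state), and aaa is the lexicographically least accepting string of length 3.

aaa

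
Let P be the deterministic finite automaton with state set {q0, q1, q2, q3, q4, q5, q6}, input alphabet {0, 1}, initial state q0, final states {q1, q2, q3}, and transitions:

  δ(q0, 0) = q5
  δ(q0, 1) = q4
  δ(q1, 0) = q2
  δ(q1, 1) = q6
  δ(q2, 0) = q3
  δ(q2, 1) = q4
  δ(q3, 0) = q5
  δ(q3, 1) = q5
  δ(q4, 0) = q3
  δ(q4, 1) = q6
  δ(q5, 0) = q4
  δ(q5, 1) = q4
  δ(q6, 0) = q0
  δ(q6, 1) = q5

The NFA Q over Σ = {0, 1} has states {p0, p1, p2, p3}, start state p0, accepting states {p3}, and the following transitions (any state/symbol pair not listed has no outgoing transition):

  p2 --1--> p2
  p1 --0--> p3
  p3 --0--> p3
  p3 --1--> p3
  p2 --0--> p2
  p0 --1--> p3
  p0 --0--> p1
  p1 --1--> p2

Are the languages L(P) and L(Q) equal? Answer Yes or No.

No

The string 010 is accepted by P but rejected by Q.
So L(P) ≠ L(Q).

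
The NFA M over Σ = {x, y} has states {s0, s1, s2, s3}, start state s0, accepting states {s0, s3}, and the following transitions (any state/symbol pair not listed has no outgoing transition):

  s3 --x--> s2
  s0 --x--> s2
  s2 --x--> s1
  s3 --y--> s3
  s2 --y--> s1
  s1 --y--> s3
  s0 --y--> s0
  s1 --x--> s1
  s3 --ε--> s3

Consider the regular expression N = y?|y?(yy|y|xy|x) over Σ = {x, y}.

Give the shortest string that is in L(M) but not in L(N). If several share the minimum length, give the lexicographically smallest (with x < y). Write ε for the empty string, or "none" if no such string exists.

xxy

The string xxy is accepted by M but not by N.
No shorter string lies in the difference, and xxy is the lexicographically first length-3 string in L(M) \ L(N).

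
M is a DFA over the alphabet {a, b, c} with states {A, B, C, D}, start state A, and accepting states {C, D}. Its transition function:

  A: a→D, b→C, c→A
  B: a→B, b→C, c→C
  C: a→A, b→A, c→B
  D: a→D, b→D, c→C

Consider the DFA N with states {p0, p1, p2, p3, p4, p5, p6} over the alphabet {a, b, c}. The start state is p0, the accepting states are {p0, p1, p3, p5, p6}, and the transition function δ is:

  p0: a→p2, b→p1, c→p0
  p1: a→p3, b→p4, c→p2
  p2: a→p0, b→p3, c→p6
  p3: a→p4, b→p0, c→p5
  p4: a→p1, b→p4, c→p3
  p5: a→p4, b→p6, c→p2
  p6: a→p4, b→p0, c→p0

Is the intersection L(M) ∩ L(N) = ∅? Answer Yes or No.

No

The string b is accepted by both M and N.
Hence L(M) ∩ L(N) ≠ ∅.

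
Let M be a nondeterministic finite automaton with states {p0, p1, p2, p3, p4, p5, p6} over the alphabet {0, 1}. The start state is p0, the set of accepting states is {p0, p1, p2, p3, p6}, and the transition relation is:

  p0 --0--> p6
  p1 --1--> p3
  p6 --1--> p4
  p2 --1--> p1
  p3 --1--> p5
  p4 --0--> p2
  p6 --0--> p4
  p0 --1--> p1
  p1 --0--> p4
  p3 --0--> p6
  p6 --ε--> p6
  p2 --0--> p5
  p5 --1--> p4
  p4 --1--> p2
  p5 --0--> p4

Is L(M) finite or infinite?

State p1 is reachable from the start and can reach an accepting state, and it lies on the cycle p1 → p3 → p5 → p4 → p2 → p1.
Traversing that cycle any number of times yields accepted strings of unbounded length, so the language is infinite.

infinite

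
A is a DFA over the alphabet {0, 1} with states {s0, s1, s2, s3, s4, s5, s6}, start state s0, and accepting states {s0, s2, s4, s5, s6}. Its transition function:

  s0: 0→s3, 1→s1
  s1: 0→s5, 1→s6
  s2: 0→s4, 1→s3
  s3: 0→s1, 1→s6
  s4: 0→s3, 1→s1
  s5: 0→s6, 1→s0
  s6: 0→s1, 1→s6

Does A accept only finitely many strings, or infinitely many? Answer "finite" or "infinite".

infinite

State s0 is reachable from the start and can reach an accepting state, and it lies on the cycle s0 → s1 → s5 → s0.
Traversing that cycle any number of times yields accepted strings of unbounded length, so the language is infinite.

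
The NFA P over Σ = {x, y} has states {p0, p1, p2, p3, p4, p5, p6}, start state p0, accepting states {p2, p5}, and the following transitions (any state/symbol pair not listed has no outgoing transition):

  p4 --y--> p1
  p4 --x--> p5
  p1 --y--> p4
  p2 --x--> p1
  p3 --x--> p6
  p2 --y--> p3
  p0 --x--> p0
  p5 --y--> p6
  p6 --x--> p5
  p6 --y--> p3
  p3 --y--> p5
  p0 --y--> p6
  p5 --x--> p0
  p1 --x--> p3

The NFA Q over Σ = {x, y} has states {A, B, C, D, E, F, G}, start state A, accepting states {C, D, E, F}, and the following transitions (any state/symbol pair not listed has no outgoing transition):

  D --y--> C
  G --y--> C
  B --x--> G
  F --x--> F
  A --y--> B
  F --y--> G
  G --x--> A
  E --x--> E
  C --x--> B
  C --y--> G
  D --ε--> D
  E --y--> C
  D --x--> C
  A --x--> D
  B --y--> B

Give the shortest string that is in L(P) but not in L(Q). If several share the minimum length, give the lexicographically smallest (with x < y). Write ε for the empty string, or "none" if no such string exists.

The string yx is accepted by P but not by Q.
No shorter string lies in the difference, and yx is the lexicographically first length-2 string in L(P) \ L(Q).

yx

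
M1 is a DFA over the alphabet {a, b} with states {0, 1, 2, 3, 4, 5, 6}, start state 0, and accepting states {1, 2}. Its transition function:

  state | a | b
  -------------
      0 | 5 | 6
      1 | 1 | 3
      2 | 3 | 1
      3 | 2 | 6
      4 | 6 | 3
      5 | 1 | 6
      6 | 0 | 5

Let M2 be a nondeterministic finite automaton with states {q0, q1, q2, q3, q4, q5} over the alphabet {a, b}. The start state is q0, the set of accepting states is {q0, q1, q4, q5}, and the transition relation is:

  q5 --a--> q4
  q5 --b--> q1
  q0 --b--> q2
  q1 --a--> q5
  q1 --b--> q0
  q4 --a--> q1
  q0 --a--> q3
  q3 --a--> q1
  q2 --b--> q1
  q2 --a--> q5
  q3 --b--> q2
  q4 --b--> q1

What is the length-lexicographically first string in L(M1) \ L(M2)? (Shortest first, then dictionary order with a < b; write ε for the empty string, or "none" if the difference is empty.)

The string aaba is accepted by M1 but not by M2.
No shorter string lies in the difference, and aaba is the lexicographically first length-4 string in L(M1) \ L(M2).

aaba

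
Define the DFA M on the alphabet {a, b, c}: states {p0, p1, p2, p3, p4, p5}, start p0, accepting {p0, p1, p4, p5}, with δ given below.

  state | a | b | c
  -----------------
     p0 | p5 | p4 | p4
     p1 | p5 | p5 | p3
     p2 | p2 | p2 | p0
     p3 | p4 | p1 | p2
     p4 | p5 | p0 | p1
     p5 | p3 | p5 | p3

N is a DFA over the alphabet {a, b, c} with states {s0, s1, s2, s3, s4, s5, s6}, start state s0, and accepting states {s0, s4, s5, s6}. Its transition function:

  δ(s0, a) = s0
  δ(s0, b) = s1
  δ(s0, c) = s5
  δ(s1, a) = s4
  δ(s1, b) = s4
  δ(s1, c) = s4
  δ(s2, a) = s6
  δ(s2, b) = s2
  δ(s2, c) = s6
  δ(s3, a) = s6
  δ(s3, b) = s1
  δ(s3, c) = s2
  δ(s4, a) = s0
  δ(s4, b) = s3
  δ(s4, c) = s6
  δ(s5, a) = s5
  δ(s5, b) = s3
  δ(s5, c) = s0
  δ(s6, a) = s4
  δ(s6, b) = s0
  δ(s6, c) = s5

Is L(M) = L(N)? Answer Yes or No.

No

The string b is accepted by M but rejected by N.
So L(M) ≠ L(N).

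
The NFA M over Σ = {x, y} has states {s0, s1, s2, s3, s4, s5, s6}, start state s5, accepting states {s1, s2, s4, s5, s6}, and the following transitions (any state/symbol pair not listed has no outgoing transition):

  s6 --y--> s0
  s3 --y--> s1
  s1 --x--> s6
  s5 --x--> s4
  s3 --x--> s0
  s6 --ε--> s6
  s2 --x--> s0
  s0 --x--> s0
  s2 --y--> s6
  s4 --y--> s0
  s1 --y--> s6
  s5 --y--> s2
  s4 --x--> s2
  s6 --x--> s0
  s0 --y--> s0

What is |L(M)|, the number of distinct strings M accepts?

The useful subgraph on states {s2, s4, s5, s6} is acyclic, so L(M) is finite; the longest accepting path visits 4 useful states, giving maximum string length 3.
Counting accepting paths from s5 by length: 1 of length 0, 2 of length 1, 2 of length 2, 1 of length 3. Total 6.

6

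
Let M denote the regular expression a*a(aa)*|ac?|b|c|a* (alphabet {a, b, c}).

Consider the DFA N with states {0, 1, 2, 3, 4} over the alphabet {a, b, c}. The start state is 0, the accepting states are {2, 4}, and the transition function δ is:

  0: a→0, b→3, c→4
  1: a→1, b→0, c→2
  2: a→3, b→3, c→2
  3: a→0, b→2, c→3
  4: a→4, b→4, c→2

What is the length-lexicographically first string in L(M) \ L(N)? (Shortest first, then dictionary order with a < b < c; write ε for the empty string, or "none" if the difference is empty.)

ε

The empty string ε is accepted by M but not by N.
Since ε is the unique shortest string, it is the required witness.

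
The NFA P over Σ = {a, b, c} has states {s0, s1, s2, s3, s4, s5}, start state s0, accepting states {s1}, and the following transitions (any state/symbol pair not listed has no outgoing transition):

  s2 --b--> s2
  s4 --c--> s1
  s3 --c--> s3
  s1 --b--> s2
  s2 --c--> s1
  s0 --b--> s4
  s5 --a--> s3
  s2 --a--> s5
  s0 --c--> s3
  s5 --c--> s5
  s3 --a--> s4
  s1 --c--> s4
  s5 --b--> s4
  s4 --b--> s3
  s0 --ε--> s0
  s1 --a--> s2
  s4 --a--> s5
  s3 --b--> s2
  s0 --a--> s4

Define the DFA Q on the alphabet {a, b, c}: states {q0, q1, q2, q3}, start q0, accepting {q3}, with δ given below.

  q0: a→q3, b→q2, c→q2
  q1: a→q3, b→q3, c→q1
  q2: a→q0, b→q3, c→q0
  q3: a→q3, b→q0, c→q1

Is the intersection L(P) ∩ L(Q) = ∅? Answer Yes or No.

Yes

Exploring the product automaton P × Q from the start pair (s0, q0), following both machines on each input symbol, reaches 19 state pairs: (s0, q0), (s4, q3), (s4, q2), (s3, q2), (s5, q3), (s3, q0), (s1, q1), (s5, q0), (s3, q3), (s1, q0), (s4, q0), (s2, q3), (s5, q1), (s2, q2), (s4, q1), (s5, q2), (s2, q0), (s3, q1), (s1, q2).
P accepts in {s1} and Q accepts in {q3}; no reachable pair has both components accepting, so no string drives both machines to acceptance simultaneously and L(P) ∩ L(Q) = ∅.
So no string is accepted by both, and the intersection is empty.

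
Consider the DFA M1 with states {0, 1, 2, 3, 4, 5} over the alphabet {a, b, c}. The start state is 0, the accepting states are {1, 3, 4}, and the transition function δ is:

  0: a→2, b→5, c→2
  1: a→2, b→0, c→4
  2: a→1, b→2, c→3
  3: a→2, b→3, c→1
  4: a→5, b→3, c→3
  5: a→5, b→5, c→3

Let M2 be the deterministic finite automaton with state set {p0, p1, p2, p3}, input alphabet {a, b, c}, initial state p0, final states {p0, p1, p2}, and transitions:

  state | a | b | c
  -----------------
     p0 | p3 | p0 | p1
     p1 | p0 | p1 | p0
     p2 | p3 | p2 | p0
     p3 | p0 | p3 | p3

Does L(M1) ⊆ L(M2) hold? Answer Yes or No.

The string ac is in L(M1) but not in L(M2).
So L(M1) ⊄ L(M2).

No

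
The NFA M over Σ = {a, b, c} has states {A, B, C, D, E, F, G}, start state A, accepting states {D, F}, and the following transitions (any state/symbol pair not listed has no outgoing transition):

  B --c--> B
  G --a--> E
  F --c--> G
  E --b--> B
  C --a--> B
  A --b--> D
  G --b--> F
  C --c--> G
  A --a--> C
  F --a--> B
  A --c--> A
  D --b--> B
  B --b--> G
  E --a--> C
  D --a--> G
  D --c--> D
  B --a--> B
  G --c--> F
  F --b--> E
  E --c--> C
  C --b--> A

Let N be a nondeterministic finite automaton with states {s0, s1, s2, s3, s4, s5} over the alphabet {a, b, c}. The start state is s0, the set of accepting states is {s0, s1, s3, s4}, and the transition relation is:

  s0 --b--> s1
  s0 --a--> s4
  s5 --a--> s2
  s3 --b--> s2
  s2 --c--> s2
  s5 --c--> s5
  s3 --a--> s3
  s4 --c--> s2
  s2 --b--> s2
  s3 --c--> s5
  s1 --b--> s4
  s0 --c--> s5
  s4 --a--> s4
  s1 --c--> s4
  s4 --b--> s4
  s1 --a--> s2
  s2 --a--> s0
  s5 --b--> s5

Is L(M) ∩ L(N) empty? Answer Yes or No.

The string b is accepted by both M and N.
Hence L(M) ∩ L(N) ≠ ∅.

No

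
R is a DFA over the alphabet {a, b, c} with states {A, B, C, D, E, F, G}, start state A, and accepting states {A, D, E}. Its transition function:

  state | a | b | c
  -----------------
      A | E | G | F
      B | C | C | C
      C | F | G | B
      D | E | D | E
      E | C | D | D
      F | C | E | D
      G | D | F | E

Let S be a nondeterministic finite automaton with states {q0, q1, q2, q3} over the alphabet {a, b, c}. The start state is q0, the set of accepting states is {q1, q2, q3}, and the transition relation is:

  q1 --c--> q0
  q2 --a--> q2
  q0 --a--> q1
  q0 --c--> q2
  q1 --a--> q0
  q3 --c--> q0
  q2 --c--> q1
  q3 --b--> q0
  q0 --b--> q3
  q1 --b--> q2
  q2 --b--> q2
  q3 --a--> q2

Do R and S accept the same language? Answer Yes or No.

No

The empty string ε is accepted by R but rejected by S.
So L(R) ≠ L(S).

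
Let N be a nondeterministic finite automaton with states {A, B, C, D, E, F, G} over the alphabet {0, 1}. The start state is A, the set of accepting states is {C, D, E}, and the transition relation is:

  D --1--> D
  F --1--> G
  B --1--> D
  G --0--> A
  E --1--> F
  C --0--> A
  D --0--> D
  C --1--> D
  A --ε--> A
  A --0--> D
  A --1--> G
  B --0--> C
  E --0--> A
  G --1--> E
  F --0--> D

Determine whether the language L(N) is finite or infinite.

State D is reachable from the start and can reach an accepting state, and it lies on the cycle D → D.
Traversing that cycle any number of times yields accepted strings of unbounded length, so the language is infinite.

infinite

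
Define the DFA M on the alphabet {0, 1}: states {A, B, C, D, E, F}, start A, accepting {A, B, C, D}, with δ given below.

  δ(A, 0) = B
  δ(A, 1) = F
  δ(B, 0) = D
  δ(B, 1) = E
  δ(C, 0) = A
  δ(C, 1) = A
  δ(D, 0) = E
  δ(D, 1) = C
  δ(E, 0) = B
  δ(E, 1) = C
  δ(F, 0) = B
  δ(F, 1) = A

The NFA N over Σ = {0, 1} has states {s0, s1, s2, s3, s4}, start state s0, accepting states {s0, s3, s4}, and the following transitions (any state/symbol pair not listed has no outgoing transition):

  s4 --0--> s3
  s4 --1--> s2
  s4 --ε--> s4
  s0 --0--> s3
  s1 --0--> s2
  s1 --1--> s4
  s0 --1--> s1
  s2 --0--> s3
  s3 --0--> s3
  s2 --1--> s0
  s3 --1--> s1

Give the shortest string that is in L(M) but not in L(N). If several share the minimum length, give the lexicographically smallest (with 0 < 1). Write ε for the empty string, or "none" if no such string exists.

10

The string 10 is accepted by M but not by N.
No shorter string lies in the difference, and 10 is the lexicographically first length-2 string in L(M) \ L(N).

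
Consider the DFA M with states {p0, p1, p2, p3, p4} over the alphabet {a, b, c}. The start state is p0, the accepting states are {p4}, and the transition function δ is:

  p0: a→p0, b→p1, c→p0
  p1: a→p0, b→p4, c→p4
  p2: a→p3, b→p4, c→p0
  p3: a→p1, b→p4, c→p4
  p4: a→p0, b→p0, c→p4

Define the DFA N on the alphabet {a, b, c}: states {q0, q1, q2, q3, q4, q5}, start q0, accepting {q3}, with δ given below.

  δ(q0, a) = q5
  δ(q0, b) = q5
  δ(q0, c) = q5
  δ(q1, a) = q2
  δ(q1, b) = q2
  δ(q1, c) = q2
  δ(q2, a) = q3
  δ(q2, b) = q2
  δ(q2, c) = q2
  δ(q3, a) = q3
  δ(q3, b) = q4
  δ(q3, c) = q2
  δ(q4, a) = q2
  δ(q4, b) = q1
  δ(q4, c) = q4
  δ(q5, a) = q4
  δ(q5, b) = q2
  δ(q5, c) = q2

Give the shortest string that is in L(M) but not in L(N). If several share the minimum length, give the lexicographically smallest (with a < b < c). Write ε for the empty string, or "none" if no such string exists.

bb

The string bb is accepted by M but not by N.
No shorter string lies in the difference, and bb is the lexicographically first length-2 string in L(M) \ L(N).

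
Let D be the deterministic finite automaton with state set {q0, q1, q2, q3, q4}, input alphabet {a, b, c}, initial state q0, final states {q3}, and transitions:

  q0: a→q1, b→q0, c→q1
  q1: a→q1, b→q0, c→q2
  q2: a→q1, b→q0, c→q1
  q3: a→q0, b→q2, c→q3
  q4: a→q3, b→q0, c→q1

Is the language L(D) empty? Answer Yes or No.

Yes

The states reachable from the start state are {q0, q1, q2}.
None of the accepting states {q3} is reachable, so no string is accepted and L(D) = ∅.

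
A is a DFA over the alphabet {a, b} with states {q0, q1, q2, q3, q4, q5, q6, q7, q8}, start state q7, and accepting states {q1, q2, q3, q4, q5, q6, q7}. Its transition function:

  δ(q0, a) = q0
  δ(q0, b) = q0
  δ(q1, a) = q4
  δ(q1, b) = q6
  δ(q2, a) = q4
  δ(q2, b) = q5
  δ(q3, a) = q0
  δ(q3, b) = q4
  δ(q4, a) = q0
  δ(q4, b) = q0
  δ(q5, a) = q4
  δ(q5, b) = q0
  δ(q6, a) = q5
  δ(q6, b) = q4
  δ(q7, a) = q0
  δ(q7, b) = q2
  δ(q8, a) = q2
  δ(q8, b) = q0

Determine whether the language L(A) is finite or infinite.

finite

The useful states (reachable from q7 and able to reach an accepting state) are {q2, q4, q5, q7}.
Restricted to these states the transition graph has no cycle, so every accepting path has bounded length and L is finite.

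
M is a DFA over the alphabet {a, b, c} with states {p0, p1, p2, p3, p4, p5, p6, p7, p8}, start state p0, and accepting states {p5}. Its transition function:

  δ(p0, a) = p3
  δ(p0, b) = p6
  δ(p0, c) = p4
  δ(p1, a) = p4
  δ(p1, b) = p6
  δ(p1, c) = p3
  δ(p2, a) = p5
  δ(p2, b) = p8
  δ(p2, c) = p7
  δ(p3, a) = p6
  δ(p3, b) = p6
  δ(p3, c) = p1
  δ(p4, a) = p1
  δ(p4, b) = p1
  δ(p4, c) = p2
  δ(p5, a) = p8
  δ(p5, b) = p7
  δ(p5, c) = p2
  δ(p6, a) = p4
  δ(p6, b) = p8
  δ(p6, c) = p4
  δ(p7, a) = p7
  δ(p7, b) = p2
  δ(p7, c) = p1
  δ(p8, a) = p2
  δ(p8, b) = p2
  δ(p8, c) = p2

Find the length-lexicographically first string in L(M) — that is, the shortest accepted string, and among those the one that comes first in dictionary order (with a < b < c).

A breadth-first search from p0 reaches an accepting state first via the path p0 → p4 → p2 → p5 on input cca.
No string of length < 3 is accepted (BFS exhausts all shorter strings without reaching an accepting state), and cca is the lexicographically least accepting string of length 3.

cca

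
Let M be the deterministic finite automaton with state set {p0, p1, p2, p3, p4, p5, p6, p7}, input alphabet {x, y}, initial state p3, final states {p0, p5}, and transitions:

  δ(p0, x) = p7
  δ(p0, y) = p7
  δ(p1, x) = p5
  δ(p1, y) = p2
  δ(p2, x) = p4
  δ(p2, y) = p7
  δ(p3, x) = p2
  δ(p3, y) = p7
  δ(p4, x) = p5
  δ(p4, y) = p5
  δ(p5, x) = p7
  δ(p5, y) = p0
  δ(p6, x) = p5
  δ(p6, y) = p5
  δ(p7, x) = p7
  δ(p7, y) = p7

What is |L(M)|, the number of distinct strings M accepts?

4

The useful subgraph on states {p0, p2, p3, p4, p5} is acyclic, so L(M) is finite; the longest accepting path visits 5 useful states, giving maximum string length 4.
Counting accepting paths from p3 by length: 2 of length 3, 2 of length 4. Total 4.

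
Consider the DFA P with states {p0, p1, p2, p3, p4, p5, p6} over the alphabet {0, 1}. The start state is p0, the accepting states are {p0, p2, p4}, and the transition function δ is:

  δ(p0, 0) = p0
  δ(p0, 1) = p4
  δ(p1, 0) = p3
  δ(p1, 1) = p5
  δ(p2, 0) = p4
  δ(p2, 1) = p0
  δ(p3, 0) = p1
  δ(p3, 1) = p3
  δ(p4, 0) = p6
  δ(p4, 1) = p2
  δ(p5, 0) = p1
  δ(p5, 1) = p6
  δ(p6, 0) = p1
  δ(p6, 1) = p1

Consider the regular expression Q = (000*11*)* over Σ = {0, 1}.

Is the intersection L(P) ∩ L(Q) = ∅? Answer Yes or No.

The empty string ε is accepted by both P and Q.
Hence L(P) ∩ L(Q) ≠ ∅.

No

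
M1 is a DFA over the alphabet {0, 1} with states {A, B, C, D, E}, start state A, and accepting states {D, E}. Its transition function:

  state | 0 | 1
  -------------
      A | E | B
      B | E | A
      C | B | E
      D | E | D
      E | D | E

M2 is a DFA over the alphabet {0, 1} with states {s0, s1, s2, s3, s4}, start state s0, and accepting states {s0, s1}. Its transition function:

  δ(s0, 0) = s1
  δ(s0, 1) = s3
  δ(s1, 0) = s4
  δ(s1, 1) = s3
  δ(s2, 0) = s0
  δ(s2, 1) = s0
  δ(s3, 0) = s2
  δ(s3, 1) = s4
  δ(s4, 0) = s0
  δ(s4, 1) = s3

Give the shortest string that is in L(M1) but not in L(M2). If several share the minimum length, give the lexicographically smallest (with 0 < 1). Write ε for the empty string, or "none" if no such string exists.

00

The string 00 is accepted by M1 but not by M2.
No shorter string lies in the difference, and 00 is the lexicographically first length-2 string in L(M1) \ L(M2).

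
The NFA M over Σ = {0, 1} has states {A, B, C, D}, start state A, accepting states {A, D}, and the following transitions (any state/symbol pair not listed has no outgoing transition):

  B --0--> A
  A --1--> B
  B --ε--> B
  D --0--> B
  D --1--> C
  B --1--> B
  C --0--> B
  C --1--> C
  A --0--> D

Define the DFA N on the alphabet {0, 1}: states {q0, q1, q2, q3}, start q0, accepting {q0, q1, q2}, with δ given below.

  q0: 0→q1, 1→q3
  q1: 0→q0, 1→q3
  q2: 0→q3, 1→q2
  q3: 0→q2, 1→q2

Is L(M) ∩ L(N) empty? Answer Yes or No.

The empty string ε is accepted by both M and N.
Hence L(M) ∩ L(N) ≠ ∅.

No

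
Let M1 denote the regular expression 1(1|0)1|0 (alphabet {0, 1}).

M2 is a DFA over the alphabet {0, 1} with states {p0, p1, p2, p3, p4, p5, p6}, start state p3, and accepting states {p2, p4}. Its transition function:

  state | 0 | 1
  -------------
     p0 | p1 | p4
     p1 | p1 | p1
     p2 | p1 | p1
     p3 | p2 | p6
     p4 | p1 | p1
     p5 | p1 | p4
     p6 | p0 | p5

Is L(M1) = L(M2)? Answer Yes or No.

Converting the expression M1 to a DFA (subset construction, then merging equivalent states) gives the minimal DFA with states {r0, r1, r2, r3, r4}, start state r0, accepting states {r1} and transitions r0: 0→r1, 1→r2; r1: 0→r3, 1→r3; r2: 0→r4, 1→r4; r3: 0→r3, 1→r3; r4: 0→r3, 1→r1.
Exploring the product automaton M1 × M2 from the start pair (r0, p3), following both machines on each input symbol, reaches 7 state pairs: (r0, p3), (r1, p2), (r2, p6), (r3, p1), (r4, p0), (r4, p5), (r1, p4).
M1 accepts in {r1} and M2 accepts in {p2, p4}. In every reachable pair the two components are either both accepting — (r1, p2), (r1, p4) — or both non-accepting, so no string is accepted by exactly one of the machines: L(M1) \ L(M2) and L(M2) \ L(M1) are both empty.
Hence every string is accepted by M1 iff it is accepted by M2, and the two languages coincide.

Yes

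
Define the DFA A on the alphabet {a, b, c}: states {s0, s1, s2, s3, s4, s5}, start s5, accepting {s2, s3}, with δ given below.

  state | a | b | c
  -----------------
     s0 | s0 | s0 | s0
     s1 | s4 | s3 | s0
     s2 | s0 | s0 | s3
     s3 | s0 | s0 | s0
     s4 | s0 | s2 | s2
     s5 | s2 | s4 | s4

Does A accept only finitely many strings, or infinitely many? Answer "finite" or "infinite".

finite

The useful states (reachable from s5 and able to reach an accepting state) are {s2, s3, s4, s5}.
Restricted to these states the transition graph has no cycle, so every accepting path has bounded length and L is finite.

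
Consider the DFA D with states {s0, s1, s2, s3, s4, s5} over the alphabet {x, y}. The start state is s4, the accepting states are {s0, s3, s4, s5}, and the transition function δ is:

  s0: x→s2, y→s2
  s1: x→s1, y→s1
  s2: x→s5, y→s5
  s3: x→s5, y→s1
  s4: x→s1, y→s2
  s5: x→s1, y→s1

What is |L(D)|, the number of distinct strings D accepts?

The useful subgraph on states {s2, s4, s5} is acyclic, so L(D) is finite; the longest accepting path visits 3 useful states, giving maximum string length 2.
Counting accepting paths from s4 by length: 1 of length 0, 2 of length 2. Total 3.

3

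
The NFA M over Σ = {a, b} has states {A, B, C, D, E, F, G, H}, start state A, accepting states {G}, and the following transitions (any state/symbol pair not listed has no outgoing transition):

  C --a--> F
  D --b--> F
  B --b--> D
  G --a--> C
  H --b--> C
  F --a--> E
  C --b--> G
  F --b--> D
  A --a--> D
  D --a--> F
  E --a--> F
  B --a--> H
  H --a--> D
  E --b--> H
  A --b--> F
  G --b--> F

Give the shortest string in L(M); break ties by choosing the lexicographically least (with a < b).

babbb

A breadth-first search from A reaches an accepting state first via the path A → F → E → H → C → G on input babbb.
No string of length < 5 is accepted (BFS exhausts all shorter strings without reaching an accepting state), and babbb is the lexicographically least accepting string of length 5.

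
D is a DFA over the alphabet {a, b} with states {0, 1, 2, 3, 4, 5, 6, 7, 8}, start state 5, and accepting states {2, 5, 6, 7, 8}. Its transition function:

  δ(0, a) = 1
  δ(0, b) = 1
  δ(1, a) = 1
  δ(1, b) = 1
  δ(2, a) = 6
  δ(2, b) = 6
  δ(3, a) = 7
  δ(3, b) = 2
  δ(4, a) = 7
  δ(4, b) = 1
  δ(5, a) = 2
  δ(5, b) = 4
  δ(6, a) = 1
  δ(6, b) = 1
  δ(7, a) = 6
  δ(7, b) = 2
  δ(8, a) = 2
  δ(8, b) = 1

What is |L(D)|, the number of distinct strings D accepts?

The useful subgraph on states {2, 4, 5, 6, 7} is acyclic, so L(D) is finite; the longest accepting path visits 5 useful states, giving maximum string length 4.
Counting accepting paths from 5 by length: 1 of length 0, 1 of length 1, 3 of length 2, 2 of length 3, 2 of length 4. Total 9.

9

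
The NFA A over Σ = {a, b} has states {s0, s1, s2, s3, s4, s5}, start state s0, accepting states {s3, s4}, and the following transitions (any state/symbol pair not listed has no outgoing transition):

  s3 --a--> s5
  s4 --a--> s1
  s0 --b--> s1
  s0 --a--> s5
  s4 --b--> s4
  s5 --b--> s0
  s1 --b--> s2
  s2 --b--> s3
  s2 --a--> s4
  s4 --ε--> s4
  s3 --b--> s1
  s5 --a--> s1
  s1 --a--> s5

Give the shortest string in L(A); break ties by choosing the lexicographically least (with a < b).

A breadth-first search from s0 reaches an accepting state first via the path s0 → s1 → s2 → s4 on input bba.
No string of length < 3 is accepted (BFS exhausts all shorter strings without reaching an accepting state), and bba is the lexicographically least accepting string of length 3.

bba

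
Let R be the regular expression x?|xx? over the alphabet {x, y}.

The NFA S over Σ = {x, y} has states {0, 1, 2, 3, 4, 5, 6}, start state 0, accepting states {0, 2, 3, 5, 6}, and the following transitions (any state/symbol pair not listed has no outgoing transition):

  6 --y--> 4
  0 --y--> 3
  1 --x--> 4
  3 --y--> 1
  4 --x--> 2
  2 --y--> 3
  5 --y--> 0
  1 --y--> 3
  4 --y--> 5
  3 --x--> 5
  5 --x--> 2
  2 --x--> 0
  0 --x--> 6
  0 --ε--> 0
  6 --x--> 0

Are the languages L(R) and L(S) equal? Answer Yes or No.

The string y is accepted by S but rejected by R.
So L(R) ≠ L(S).

No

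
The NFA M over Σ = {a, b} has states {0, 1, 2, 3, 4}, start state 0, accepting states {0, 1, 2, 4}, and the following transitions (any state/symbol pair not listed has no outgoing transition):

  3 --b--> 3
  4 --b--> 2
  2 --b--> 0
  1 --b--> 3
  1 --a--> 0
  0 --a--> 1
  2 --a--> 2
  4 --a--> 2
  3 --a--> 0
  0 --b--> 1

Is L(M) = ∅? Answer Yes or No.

No

The empty string ε is accepted: the run 0 ends in the accepting state 0.
Since at least one string is accepted, L(M) is not empty.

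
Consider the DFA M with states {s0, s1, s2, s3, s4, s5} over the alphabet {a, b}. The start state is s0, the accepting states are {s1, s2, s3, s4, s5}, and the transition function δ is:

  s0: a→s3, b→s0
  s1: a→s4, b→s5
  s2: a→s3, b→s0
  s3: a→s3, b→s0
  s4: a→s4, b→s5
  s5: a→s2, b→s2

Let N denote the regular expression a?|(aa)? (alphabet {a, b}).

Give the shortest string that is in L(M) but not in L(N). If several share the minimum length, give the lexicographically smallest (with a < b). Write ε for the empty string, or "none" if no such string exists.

The string ba is accepted by M but not by N.
No shorter string lies in the difference, and ba is the lexicographically first length-2 string in L(M) \ L(N).

ba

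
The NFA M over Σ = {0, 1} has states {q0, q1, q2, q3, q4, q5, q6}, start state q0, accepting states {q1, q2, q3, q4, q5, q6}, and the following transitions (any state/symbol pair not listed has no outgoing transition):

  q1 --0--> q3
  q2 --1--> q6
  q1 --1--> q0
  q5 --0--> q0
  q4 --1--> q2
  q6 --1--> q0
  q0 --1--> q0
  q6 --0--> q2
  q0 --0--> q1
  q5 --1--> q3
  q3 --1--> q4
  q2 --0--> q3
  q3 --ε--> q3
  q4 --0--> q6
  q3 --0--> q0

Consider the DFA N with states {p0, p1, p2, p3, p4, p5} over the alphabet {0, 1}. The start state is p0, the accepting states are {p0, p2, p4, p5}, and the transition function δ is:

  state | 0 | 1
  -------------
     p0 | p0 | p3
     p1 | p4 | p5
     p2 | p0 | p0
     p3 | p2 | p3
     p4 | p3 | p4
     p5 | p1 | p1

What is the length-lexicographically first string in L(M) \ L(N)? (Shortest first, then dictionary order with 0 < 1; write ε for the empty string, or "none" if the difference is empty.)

The string 001 is accepted by M but not by N.
No shorter string lies in the difference, and 001 is the lexicographically first length-3 string in L(M) \ L(N).

001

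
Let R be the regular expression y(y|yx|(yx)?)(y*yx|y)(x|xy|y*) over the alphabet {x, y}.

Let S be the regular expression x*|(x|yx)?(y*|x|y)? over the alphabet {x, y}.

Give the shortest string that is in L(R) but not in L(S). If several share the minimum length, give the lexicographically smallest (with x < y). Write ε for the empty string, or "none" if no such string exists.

yyx

The string yyx is accepted by R but not by S.
No shorter string lies in the difference, and yyx is the lexicographically first length-3 string in L(R) \ L(S).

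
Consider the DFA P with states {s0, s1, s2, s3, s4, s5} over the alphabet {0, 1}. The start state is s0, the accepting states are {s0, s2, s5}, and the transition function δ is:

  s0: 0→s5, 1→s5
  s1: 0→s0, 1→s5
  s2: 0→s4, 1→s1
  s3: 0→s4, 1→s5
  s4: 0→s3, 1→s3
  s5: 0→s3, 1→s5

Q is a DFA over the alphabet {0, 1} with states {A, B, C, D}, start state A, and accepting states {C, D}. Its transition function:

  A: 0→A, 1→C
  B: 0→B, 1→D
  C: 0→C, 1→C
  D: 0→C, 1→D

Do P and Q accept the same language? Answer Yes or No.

The empty string ε is accepted by P but rejected by Q.
So L(P) ≠ L(Q).

No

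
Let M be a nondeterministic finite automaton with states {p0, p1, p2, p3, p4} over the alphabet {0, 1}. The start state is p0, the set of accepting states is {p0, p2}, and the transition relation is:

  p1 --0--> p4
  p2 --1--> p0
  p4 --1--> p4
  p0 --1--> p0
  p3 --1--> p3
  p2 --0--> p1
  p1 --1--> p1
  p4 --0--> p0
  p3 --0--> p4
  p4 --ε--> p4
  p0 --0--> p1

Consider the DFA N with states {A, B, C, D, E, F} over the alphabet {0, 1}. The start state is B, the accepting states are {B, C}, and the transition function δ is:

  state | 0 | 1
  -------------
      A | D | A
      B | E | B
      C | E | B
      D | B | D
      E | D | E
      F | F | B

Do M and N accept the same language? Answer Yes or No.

Yes

Exploring the product automaton M × N from the start pair (p0, B), following both machines on each input symbol, reaches 3 state pairs: (p0, B), (p1, E), (p4, D).
M accepts in {p0, p2} and N accepts in {B, C}. In every reachable pair the two components are either both accepting — (p0, B) — or both non-accepting, so no string is accepted by exactly one of the machines: L(M) \ L(N) and L(N) \ L(M) are both empty.
Hence every string is accepted by M iff it is accepted by N, and the two languages coincide.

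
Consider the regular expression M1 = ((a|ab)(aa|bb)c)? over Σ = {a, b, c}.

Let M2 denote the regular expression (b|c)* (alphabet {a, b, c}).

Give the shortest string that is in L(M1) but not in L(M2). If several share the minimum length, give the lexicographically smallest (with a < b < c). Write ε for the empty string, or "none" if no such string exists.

The string aaac is accepted by M1 but not by M2.
No shorter string lies in the difference, and aaac is the lexicographically first length-4 string in L(M1) \ L(M2).

aaac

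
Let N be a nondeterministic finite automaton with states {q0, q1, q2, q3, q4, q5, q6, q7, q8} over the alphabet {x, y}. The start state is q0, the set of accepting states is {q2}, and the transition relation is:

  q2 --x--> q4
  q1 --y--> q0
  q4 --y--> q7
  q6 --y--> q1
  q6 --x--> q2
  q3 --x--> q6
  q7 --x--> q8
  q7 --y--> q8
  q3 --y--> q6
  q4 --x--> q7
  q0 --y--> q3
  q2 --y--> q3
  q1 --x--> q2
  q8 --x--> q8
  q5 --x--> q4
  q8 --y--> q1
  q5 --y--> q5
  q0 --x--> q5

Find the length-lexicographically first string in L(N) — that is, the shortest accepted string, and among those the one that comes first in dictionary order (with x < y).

yxx

A breadth-first search from q0 reaches an accepting state first via the path q0 → q3 → q6 → q2 on input yxx.
No string of length < 3 is accepted (BFS exhausts all shorter strings without reaching an accepting state), and yxx is the lexicographically least accepting string of length 3.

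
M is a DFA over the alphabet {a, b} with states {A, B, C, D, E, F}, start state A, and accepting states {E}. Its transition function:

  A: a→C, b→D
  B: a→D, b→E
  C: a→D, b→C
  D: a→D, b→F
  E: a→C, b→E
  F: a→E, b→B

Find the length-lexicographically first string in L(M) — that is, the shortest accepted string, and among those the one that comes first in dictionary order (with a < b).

bba

A breadth-first search from A reaches an accepting state first via the path A → D → F → E on input bba.
No string of length < 3 is accepted (BFS exhausts all shorter strings without reaching an accepting state), and bba is the lexicographically least accepting string of length 3.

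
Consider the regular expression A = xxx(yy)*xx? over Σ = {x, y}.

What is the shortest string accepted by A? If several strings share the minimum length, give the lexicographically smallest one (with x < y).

By inspection of the expression, no string of length less than 4 matches, and xxxx is the lexicographically first match of length 4.

xxxx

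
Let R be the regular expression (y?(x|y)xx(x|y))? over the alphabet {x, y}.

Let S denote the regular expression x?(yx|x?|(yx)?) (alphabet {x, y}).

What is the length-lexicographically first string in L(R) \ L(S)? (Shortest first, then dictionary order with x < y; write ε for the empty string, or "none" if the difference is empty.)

The string xxxx is accepted by R but not by S.
No shorter string lies in the difference, and xxxx is the lexicographically first length-4 string in L(R) \ L(S).

xxxx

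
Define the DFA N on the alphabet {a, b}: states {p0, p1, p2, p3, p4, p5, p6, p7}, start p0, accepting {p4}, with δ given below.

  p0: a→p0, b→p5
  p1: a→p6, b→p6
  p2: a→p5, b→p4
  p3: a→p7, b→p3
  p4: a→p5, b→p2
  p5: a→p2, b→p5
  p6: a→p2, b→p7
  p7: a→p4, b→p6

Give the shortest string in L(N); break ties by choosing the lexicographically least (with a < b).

A breadth-first search from p0 reaches an accepting state first via the path p0 → p5 → p2 → p4 on input bab.
No string of length < 3 is accepted (BFS exhausts all shorter strings without reaching an accepting state), and bab is the lexicographically least accepting string of length 3.

bab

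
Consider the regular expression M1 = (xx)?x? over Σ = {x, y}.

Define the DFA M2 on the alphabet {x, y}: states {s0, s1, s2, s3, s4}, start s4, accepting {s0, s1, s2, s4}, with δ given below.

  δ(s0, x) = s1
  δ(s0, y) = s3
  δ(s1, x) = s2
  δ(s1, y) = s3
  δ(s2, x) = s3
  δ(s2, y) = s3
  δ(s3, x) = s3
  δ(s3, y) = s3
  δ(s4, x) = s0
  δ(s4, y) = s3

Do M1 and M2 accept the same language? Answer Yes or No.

Yes

Converting the expression M1 to a DFA (subset construction, then merging equivalent states) gives the minimal DFA with states {r0, r1, r2, r3, r4}, start state r0, accepting states {r0, r1, r3, r4} and transitions r0: x→r1, y→r2; r1: x→r3, y→r2; r2: x→r2, y→r2; r3: x→r4, y→r2; r4: x→r2, y→r2.
Exploring the product automaton M1 × M2 from the start pair (r0, s4), following both machines on each input symbol, reaches 5 state pairs: (r0, s4), (r1, s0), (r2, s3), (r3, s1), (r4, s2).
M1 accepts in {r0, r1, r3, r4} and M2 accepts in {s0, s1, s2, s4}. In every reachable pair the two components are either both accepting — (r0, s4), (r1, s0), (r3, s1), (r4, s2) — or both non-accepting, so no string is accepted by exactly one of the machines: L(M1) \ L(M2) and L(M2) \ L(M1) are both empty.
Hence every string is accepted by M1 iff it is accepted by M2, and the two languages coincide.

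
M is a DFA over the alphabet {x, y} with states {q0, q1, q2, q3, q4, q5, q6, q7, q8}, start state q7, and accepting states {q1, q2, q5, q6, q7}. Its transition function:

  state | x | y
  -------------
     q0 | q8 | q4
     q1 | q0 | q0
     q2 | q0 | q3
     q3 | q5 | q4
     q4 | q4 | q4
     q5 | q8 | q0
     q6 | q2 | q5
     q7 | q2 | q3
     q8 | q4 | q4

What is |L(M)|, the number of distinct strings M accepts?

The useful subgraph on states {q2, q3, q5, q7} is acyclic, so L(M) is finite; the longest accepting path visits 4 useful states, giving maximum string length 3.
Counting accepting paths from q7 by length: 1 of length 0, 1 of length 1, 1 of length 2, 1 of length 3. Total 4.

4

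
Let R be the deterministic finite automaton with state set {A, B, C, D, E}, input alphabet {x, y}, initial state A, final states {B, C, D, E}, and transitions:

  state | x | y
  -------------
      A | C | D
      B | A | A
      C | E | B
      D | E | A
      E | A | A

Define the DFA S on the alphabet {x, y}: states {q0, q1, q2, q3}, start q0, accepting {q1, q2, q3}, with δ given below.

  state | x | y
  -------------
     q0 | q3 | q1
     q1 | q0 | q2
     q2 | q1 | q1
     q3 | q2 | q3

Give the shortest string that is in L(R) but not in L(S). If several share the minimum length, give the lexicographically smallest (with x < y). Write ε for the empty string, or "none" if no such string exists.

yx

The string yx is accepted by R but not by S.
No shorter string lies in the difference, and yx is the lexicographically first length-2 string in L(R) \ L(S).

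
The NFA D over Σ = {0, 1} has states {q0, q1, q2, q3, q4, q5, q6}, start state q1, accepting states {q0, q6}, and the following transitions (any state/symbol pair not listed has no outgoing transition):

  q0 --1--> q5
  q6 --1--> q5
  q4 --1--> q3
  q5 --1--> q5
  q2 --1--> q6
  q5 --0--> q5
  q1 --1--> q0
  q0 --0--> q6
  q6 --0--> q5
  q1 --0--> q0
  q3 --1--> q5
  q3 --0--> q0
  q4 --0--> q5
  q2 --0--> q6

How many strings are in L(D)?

The useful subgraph on states {q0, q1, q6} is acyclic, so L(D) is finite; the longest accepting path visits 3 useful states, giving maximum string length 2.
Counting accepting paths from q1 by length: 2 of length 1, 2 of length 2. Total 4.

4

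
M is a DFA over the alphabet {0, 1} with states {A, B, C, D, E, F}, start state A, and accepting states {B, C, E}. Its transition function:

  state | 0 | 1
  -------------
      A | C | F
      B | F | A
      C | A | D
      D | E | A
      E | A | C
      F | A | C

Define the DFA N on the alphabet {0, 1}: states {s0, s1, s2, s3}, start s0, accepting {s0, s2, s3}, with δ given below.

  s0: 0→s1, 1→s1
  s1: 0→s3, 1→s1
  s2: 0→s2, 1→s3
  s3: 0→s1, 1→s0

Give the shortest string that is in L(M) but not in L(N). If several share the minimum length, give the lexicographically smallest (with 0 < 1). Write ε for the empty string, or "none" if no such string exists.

The string 0 is accepted by M but not by N.
No shorter string lies in the difference, and 0 is the lexicographically first length-1 string in L(M) \ L(N).

0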